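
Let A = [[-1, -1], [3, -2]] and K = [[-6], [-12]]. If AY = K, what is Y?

Left-multiplying both sides by A⁻¹ gives Y = A⁻¹K.
det A = 5, so A⁻¹ = [[-2/5, 1/5], [-3/5, -1/5]].
Y = A⁻¹K = [[-2/5, 1/5], [-3/5, -1/5]] · [[-6], [-12]] = [[0], [6]].

Y = [[0], [6]]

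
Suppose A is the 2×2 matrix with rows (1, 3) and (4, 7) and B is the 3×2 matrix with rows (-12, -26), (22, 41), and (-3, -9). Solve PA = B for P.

Since A sits to the right of P, P = BA⁻¹.
det A = -5; the adjugate gives A⁻¹ = [[-7/5, 3/5], [4/5, -1/5]].
P = BA⁻¹ = [[-12, -26], [22, 41], [-3, -9]] · [[-7/5, 3/5], [4/5, -1/5]] = [[-4, -2], [2, 5], [-3, 0]].

P = [[-4, -2], [2, 5], [-3, 0]]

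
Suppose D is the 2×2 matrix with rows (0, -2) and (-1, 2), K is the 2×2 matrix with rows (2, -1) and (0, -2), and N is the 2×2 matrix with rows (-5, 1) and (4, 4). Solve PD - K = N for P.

PD = N + K = [[-3, 0], [4, 2]].
Right-multiplying both sides by D⁻¹ gives P = (N + K)D⁻¹.
D has determinant -2; D⁻¹ = [[-1, -1], [-1/2, 0]].
P = (N + K)D⁻¹ = [[3, 3], [-5, -4]].

P = [[3, 3], [-5, -4]]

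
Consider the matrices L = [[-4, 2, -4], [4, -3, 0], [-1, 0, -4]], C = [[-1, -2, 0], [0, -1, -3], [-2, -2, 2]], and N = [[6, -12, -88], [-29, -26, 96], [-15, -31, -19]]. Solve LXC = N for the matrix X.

Left-multiply by L⁻¹ and right-multiply by C⁻¹: X = L⁻¹NC⁻¹.
L has determinant -4; L⁻¹ = [[-3, -2, 3], [-4, -3, 4], [3/4, 1/2, -1]].
C has determinant -4; C⁻¹ = [[2, -1, -3/2], [-3/2, 1/2, 3/4], [1/2, -1/2, -1/4]].
L⁻¹N = [[-5, -5, 15], [3, 2, -12], [5, 9, 1]].
X = (L⁻¹N)C⁻¹ = [[5, -5, 0], [-3, 4, 0], [-3, -1, -1]].

X = [[5, -5, 0], [-3, 4, 0], [-3, -1, -1]]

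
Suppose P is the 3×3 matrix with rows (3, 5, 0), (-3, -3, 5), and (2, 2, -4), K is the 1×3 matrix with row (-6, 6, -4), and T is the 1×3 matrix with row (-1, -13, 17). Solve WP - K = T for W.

WP = T + K = [[-7, -7, 13]].
Right-multiplying both sides by P⁻¹ gives W = (T + K)P⁻¹.
det P = -4, so P⁻¹ = [[-1/2, -5, -25/4], [1/2, 3, 15/4], [0, -1, -3/2]].
W = (T + K)P⁻¹ = [[0, 1, -2]].

W = [[0, 1, -2]]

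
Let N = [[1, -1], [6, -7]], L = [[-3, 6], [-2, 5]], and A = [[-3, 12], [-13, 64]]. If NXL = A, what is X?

X = [[0, 4], [3, -2]]

Left-multiply by N⁻¹ and right-multiply by L⁻¹: X = N⁻¹AL⁻¹.
N has determinant -1; N⁻¹ = [[7, -1], [6, -1]].
L has determinant -3; L⁻¹ = [[-5/3, 2], [-2/3, 1]].
N⁻¹A = [[-8, 20], [-5, 8]].
X = (N⁻¹A)L⁻¹ = [[0, 4], [3, -2]].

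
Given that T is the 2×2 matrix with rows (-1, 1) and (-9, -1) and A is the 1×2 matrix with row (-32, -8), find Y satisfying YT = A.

Right-multiplying both sides by T⁻¹ gives Y = AT⁻¹.
T has determinant 10; T⁻¹ = [[-1/10, -1/10], [9/10, -1/10]].
Y = AT⁻¹ = [[-32, -8]] · [[-1/10, -1/10], [9/10, -1/10]] = [[-4, 4]].

Y = [[-4, 4]]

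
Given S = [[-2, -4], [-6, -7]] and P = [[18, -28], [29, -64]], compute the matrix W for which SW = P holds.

Since S multiplies W on the left, W = S⁻¹P.
det S = -10, so S⁻¹ = [[7/10, -2/5], [-3/5, 1/5]].
W = S⁻¹P = [[7/10, -2/5], [-3/5, 1/5]] · [[18, -28], [29, -64]] = [[1, 6], [-5, 4]].

W = [[1, 6], [-5, 4]]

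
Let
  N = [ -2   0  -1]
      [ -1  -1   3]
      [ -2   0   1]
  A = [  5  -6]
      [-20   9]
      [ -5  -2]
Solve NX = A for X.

N is on the left of X, so left-multiply by N⁻¹: X = N⁻¹A.
det N = 4, so N⁻¹ = [[-1/4, 0, -1/4], [-5/4, -1, 7/4], [-1/2, 0, 1/2]].
X = N⁻¹A = [[-1/4, 0, -1/4], [-5/4, -1, 7/4], [-1/2, 0, 1/2]] · [[5, -6], [-20, 9], [-5, -2]] = [[0, 2], [5, -5], [-5, 2]].

X = [[0, 2], [5, -5], [-5, 2]]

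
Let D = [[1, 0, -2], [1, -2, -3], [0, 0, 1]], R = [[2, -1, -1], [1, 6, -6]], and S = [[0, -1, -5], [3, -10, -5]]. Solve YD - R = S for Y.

YD = S + R = [[2, -2, -6], [4, -4, -11]].
Since D sits to the right of Y, Y = (S + R)D⁻¹.
det D = -2, so D⁻¹ = [[1, 0, 2], [1/2, -1/2, -1/2], [0, 0, 1]].
Y = (S + R)D⁻¹ = [[1, 1, -1], [2, 2, -1]].

Y = [[1, 1, -1], [2, 2, -1]]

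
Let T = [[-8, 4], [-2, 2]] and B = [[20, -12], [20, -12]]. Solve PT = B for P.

P = [[-2, -2], [-2, -2]]

T is on the right of P, so right-multiply by T⁻¹: P = BT⁻¹.
det T = -8; the adjugate gives T⁻¹ = [[-1/4, 1/2], [-1/4, 1]].
P = BT⁻¹ = [[20, -12], [20, -12]] · [[-1/4, 1/2], [-1/4, 1]] = [[-2, -2], [-2, -2]].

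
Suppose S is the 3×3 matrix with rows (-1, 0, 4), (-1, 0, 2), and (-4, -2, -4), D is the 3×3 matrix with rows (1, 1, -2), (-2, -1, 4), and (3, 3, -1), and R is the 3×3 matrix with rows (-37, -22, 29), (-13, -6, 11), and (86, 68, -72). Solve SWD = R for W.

W = [[0, 1, -3], [-5, -1, 2], [5, 4, -3]]

Left-multiply by S⁻¹ and right-multiply by D⁻¹: W = S⁻¹RD⁻¹.
S has determinant 4; S⁻¹ = [[1, -2, 0], [-3, 5, -1/2], [1/2, -1/2, 0]].
D has determinant 5; D⁻¹ = [[-11/5, -1, 2/5], [2, 1, 0], [-3/5, 0, 1/5]].
S⁻¹R = [[-11, -10, 7], [3, 2, 4], [-12, -8, 9]].
W = (S⁻¹R)D⁻¹ = [[0, 1, -3], [-5, -1, 2], [5, 4, -3]].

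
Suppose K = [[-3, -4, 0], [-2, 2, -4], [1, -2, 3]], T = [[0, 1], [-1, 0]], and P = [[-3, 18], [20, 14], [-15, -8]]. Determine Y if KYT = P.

Isolating Y: multiply by K⁻¹ from the left and T⁻¹ from the right, so Y = K⁻¹PT⁻¹.
det K = -2, so K⁻¹ = [[1, -6, -8], [-1, 9/2, 6], [-1, 5, 7]].
det T = 1, so T⁻¹ = [[0, -1], [1, 0]].
K⁻¹P = [[-3, -2], [3, -3], [-2, -4]].
Y = (K⁻¹P)T⁻¹ = [[-2, 3], [-3, -3], [-4, 2]].

Y = [[-2, 3], [-3, -3], [-4, 2]]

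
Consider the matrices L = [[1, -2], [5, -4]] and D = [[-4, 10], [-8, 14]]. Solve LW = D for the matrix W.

W = [[0, -2], [2, -6]]

Left-multiplying both sides by L⁻¹ gives W = L⁻¹D.
L has determinant 6; L⁻¹ = [[-2/3, 1/3], [-5/6, 1/6]].
W = L⁻¹D = [[-2/3, 1/3], [-5/6, 1/6]] · [[-4, 10], [-8, 14]] = [[0, -2], [2, -6]].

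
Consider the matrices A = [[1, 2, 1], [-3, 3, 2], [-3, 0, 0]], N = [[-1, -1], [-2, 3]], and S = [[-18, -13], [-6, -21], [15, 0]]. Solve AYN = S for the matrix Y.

Y = [[3, 1], [5, 0], [3, 0]]

Left-multiply by A⁻¹ and right-multiply by N⁻¹: Y = A⁻¹SN⁻¹.
det A = -3, so A⁻¹ = [[0, 0, -1/3], [2, -1, 5/3], [-3, 2, -3]].
det N = -5; the adjugate gives N⁻¹ = [[-3/5, -1/5], [-2/5, 1/5]].
A⁻¹S = [[-5, 0], [-5, -5], [-3, -3]].
Y = (A⁻¹S)N⁻¹ = [[3, 1], [5, 0], [3, 0]].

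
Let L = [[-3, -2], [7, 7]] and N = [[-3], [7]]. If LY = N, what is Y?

Y = [[1], [0]]

L is on the left of Y, so left-multiply by L⁻¹: Y = L⁻¹N.
L has determinant -7; L⁻¹ = [[-1, -2/7], [1, 3/7]].
Y = L⁻¹N = [[-1, -2/7], [1, 3/7]] · [[-3], [7]] = [[1], [0]].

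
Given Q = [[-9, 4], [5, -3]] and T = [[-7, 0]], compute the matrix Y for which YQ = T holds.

Y = [[3, 4]]

Q is on the right of Y, so right-multiply by Q⁻¹: Y = TQ⁻¹.
Q has determinant 7; Q⁻¹ = [[-3/7, -4/7], [-5/7, -9/7]].
Y = TQ⁻¹ = [[-7, 0]] · [[-3/7, -4/7], [-5/7, -9/7]] = [[3, 4]].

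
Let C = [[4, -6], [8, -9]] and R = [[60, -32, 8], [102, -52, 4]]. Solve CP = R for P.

P = [[6, -2, -4], [-6, 4, -4]]

Since C multiplies P on the left, P = C⁻¹R.
det C = 12; the adjugate gives C⁻¹ = [[-3/4, 1/2], [-2/3, 1/3]].
P = C⁻¹R = [[-3/4, 1/2], [-2/3, 1/3]] · [[60, -32, 8], [102, -52, 4]] = [[6, -2, -4], [-6, 4, -4]].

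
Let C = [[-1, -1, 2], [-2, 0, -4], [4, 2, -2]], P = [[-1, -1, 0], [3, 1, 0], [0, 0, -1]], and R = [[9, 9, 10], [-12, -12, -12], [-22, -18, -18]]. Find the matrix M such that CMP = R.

Left-multiply by C⁻¹ and right-multiply by P⁻¹: M = C⁻¹RP⁻¹.
det C = 4, so C⁻¹ = [[2, 1/2, 1], [-5, -3/2, -2], [-1, -1/2, -1/2]].
det P = -2, so P⁻¹ = [[1/2, 1/2, 0], [-3/2, -1/2, 0], [0, 0, -1]].
C⁻¹R = [[-10, -6, -4], [17, 9, 4], [8, 6, 5]].
M = (C⁻¹R)P⁻¹ = [[4, -2, 4], [-5, 4, -4], [-5, 1, -5]].

M = [[4, -2, 4], [-5, 4, -4], [-5, 1, -5]]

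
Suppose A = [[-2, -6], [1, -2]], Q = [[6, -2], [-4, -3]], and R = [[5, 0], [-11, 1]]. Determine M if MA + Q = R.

M = [[0, -1], [1, -5]]

MA = R − Q = [[-1, 2], [-7, 4]].
Right-multiplying both sides by A⁻¹ gives M = (R − Q)A⁻¹.
A has determinant 10; A⁻¹ = [[-1/5, 3/5], [-1/10, -1/5]].
M = (R − Q)A⁻¹ = [[0, -1], [1, -5]].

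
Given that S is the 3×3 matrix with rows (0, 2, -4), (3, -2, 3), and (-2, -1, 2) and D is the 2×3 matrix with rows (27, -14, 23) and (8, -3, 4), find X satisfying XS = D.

X = [[-5, 5, -6], [0, 2, -1]]

Since S sits to the right of X, X = DS⁻¹.
det S = 4, so S⁻¹ = [[-1/4, 0, -1/2], [-3, -2, -3], [-7/4, -1, -3/2]].
X = DS⁻¹ = [[27, -14, 23], [8, -3, 4]] · [[-1/4, 0, -1/2], [-3, -2, -3], [-7/4, -1, -3/2]] = [[-5, 5, -6], [0, 2, -1]].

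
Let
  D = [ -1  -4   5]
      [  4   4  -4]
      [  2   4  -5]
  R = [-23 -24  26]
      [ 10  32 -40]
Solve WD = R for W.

D is on the right of W, so right-multiply by D⁻¹: W = RD⁻¹.
det D = -4; the adjugate gives D⁻¹ = [[1, 0, 1], [-3, 5/4, -4], [-2, 1, -3]].
W = RD⁻¹ = [[-23, -24, 26], [10, 32, -40]] · [[1, 0, 1], [-3, 5/4, -4], [-2, 1, -3]] = [[-3, -4, -5], [-6, 0, 2]].

W = [[-3, -4, -5], [-6, 0, 2]]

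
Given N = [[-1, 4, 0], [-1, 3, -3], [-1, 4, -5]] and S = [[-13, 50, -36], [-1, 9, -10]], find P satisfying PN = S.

P = [[5, 2, 6], [1, -5, 5]]

Right-multiplying both sides by N⁻¹ gives P = SN⁻¹.
det N = -5, so N⁻¹ = [[3/5, -4, 12/5], [2/5, -1, 3/5], [1/5, 0, -1/5]].
P = SN⁻¹ = [[-13, 50, -36], [-1, 9, -10]] · [[3/5, -4, 12/5], [2/5, -1, 3/5], [1/5, 0, -1/5]] = [[5, 2, 6], [1, -5, 5]].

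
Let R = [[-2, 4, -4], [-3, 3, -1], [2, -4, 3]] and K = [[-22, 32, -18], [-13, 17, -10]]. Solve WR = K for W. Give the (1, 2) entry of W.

Right-multiplying both sides by R⁻¹ gives W = KR⁻¹.
det R = -6; the adjugate gives R⁻¹ = [[-5/6, -2/3, -4/3], [-7/6, -1/3, -5/3], [-1, 0, -1]].
W = KR⁻¹ = [[-22, 32, -18], [-13, 17, -10]] · [[-5/6, -2/3, -4/3], [-7/6, -1/3, -5/3], [-1, 0, -1]] = [[-1, 4, -6], [1, 3, -1]].

4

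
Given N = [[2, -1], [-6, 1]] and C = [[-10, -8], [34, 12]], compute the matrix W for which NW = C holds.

N is on the left of W, so left-multiply by N⁻¹: W = N⁻¹C.
det N = -4, so N⁻¹ = [[-1/4, -1/4], [-3/2, -1/2]].
W = N⁻¹C = [[-1/4, -1/4], [-3/2, -1/2]] · [[-10, -8], [34, 12]] = [[-6, -1], [-2, 6]].

W = [[-6, -1], [-2, 6]]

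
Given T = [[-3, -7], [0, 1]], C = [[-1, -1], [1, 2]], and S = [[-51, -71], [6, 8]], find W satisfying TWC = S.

Left-multiply by T⁻¹ and right-multiply by C⁻¹: W = T⁻¹SC⁻¹.
det T = -3, so T⁻¹ = [[-1/3, -7/3], [0, 1]].
det C = -1; the adjugate gives C⁻¹ = [[-2, -1], [1, 1]].
T⁻¹S = [[3, 5], [6, 8]].
W = (T⁻¹S)C⁻¹ = [[-1, 2], [-4, 2]].

W = [[-1, 2], [-4, 2]]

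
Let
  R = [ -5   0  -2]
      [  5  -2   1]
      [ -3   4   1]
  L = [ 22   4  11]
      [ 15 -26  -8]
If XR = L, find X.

R is on the right of X, so right-multiply by R⁻¹: X = LR⁻¹.
R has determinant 2; R⁻¹ = [[-3, -4, -2], [-4, -11/2, -5/2], [7, 10, 5]].
X = LR⁻¹ = [[22, 4, 11], [15, -26, -8]] · [[-3, -4, -2], [-4, -11/2, -5/2], [7, 10, 5]] = [[-5, 0, 1], [3, 3, -5]].

X = [[-5, 0, 1], [3, 3, -5]]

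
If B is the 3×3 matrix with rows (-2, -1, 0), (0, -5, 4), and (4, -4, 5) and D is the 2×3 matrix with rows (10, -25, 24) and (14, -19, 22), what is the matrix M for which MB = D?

M = [[-5, 6, 0], [5, -2, 6]]

Right-multiplying both sides by B⁻¹ gives M = DB⁻¹.
det B = 2, so B⁻¹ = [[-9/2, 5/2, -2], [8, -5, 4], [10, -6, 5]].
M = DB⁻¹ = [[10, -25, 24], [14, -19, 22]] · [[-9/2, 5/2, -2], [8, -5, 4], [10, -6, 5]] = [[-5, 6, 0], [5, -2, 6]].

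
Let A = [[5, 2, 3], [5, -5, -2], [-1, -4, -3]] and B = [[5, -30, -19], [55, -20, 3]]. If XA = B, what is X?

Since A sits to the right of X, X = BA⁻¹.
det A = -6, so A⁻¹ = [[-7/6, 1, -11/6], [-17/6, 2, -25/6], [25/6, -3, 35/6]].
X = BA⁻¹ = [[5, -30, -19], [55, -20, 3]] · [[-7/6, 1, -11/6], [-17/6, 2, -25/6], [25/6, -3, 35/6]] = [[0, 2, 5], [5, 6, 0]].

X = [[0, 2, 5], [5, 6, 0]]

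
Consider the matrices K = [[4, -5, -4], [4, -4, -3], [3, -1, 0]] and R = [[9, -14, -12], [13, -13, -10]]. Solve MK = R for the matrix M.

M = [[3, 0, -1], [-2, 6, -1]]

Since K sits to the right of M, M = RK⁻¹.
det K = 1, so K⁻¹ = [[-3, 4, -1], [-9, 12, -4], [8, -11, 4]].
M = RK⁻¹ = [[9, -14, -12], [13, -13, -10]] · [[-3, 4, -1], [-9, 12, -4], [8, -11, 4]] = [[3, 0, -1], [-2, 6, -1]].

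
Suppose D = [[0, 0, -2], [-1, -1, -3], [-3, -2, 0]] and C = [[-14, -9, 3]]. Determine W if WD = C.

W = [[0, -1, 5]]

D is on the right of W, so right-multiply by D⁻¹: W = CD⁻¹.
D has determinant 2; D⁻¹ = [[-3, 2, -1], [9/2, -3, 1], [-1/2, 0, 0]].
W = CD⁻¹ = [[-14, -9, 3]] · [[-3, 2, -1], [9/2, -3, 1], [-1/2, 0, 0]] = [[0, -1, 5]].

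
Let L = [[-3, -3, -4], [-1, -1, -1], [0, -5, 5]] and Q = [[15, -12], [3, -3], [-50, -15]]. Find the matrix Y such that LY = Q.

Y = [[-1, -6], [4, 6], [-6, 3]]

Since L multiplies Y on the left, Y = L⁻¹Q.
det L = -5, so L⁻¹ = [[2, -7, 1/5], [-1, 3, -1/5], [-1, 3, 0]].
Y = L⁻¹Q = [[2, -7, 1/5], [-1, 3, -1/5], [-1, 3, 0]] · [[15, -12], [3, -3], [-50, -15]] = [[-1, -6], [4, 6], [-6, 3]].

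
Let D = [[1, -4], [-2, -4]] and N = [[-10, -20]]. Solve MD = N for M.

D is on the right of M, so right-multiply by D⁻¹: M = ND⁻¹.
det D = -12, so D⁻¹ = [[1/3, -1/3], [-1/6, -1/12]].
M = ND⁻¹ = [[-10, -20]] · [[1/3, -1/3], [-1/6, -1/12]] = [[0, 5]].

M = [[0, 5]]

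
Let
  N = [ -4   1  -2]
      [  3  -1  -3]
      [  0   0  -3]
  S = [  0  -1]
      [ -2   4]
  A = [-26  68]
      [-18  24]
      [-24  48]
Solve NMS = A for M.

M = [[4, -2], [0, -3], [0, -4]]

M = N⁻¹AS⁻¹ (apply N⁻¹ on the left and S⁻¹ on the right).
N has determinant -3; N⁻¹ = [[-1, -1, 5/3], [-3, -4, 6], [0, 0, -1/3]].
det S = -2; the adjugate gives S⁻¹ = [[-2, -1/2], [-1, 0]].
N⁻¹A = [[4, -12], [6, -12], [8, -16]].
M = (N⁻¹A)S⁻¹ = [[4, -2], [0, -3], [0, -4]].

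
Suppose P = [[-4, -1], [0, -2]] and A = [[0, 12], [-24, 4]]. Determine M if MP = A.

M = [[0, -6], [6, -5]]

Since P sits to the right of M, M = AP⁻¹.
det P = 8; the adjugate gives P⁻¹ = [[-1/4, 1/8], [0, -1/2]].
M = AP⁻¹ = [[0, 12], [-24, 4]] · [[-1/4, 1/8], [0, -1/2]] = [[0, -6], [6, -5]].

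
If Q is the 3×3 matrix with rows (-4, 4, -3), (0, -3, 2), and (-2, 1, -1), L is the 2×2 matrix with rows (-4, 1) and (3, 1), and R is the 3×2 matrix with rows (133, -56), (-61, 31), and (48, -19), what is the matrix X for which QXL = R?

X = [[3, 0], [-4, -1], [5, 3]]

Left-multiply by Q⁻¹ and right-multiply by L⁻¹: X = Q⁻¹RL⁻¹.
Q has determinant -2; Q⁻¹ = [[-1/2, -1/2, 1/2], [2, 1, -4], [3, 2, -6]].
det L = -7, so L⁻¹ = [[-1/7, 1/7], [3/7, 4/7]].
Q⁻¹R = [[-12, 3], [13, -5], [-11, 8]].
X = (Q⁻¹R)L⁻¹ = [[3, 0], [-4, -1], [5, 3]].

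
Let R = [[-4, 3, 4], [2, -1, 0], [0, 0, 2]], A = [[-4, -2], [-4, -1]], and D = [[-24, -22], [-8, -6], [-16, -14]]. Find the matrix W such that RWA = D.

W = R⁻¹DA⁻¹ (apply R⁻¹ on the left and A⁻¹ on the right).
det R = -4; the adjugate gives R⁻¹ = [[1/2, 3/2, -1], [1, 2, -2], [0, 0, 1/2]].
A has determinant -4; A⁻¹ = [[1/4, -1/2], [-1, 1]].
R⁻¹D = [[-8, -6], [-8, -6], [-8, -7]].
W = (R⁻¹D)A⁻¹ = [[4, -2], [4, -2], [5, -3]].

W = [[4, -2], [4, -2], [5, -3]]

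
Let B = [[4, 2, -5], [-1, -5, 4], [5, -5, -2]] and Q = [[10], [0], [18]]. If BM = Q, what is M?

M = [[-1], [-3], [-4]]

Since B multiplies M on the left, M = B⁻¹Q.
det B = 6; the adjugate gives B⁻¹ = [[5, 29/6, -17/6], [3, 17/6, -11/6], [5, 5, -3]].
M = B⁻¹Q = [[5, 29/6, -17/6], [3, 17/6, -11/6], [5, 5, -3]] · [[10], [0], [18]] = [[-1], [-3], [-4]].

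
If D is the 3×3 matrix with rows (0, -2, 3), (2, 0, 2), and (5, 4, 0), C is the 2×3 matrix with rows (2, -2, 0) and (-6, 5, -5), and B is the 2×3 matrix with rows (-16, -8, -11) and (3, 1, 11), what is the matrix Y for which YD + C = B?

YD = B − C = [[-18, -6, -11], [9, -4, 16]].
Right-multiplying both sides by D⁻¹ gives Y = (B − C)D⁻¹.
D has determinant 4; D⁻¹ = [[-2, 3, -1], [5/2, -15/4, 3/2], [2, -5/2, 1]].
Y = (B − C)D⁻¹ = [[-1, -4, -2], [4, 2, 1]].

Y = [[-1, -4, -2], [4, 2, 1]]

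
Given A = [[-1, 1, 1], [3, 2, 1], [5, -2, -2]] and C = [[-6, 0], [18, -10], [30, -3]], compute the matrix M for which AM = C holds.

Left-multiplying both sides by A⁻¹ gives M = A⁻¹C.
A has determinant -3; A⁻¹ = [[2/3, 0, 1/3], [-11/3, 1, -4/3], [16/3, -1, 5/3]].
M = A⁻¹C = [[2/3, 0, 1/3], [-11/3, 1, -4/3], [16/3, -1, 5/3]] · [[-6, 0], [18, -10], [30, -3]] = [[6, -1], [0, -6], [0, 5]].

M = [[6, -1], [0, -6], [0, 5]]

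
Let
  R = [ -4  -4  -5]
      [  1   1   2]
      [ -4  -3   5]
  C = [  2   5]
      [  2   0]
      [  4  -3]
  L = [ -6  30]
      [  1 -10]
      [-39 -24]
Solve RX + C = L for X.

X = [[2, -4], [5, 4], [-4, -5]]

RX = L − C = [[-8, 25], [-1, -10], [-43, -21]].
Since R multiplies X on the left, X = R⁻¹(L − C).
det R = 3, so R⁻¹ = [[11/3, 35/3, -1], [-13/3, -40/3, 1], [1/3, 4/3, 0]].
X = R⁻¹(L − C) = [[2, -4], [5, 4], [-4, -5]].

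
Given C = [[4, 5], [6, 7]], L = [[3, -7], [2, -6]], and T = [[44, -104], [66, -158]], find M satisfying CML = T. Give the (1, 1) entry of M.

Isolating M: multiply by C⁻¹ from the left and L⁻¹ from the right, so M = C⁻¹TL⁻¹.
det C = -2; the adjugate gives C⁻¹ = [[-7/2, 5/2], [3, -2]].
det L = -4, so L⁻¹ = [[3/2, -7/4], [1/2, -3/4]].
C⁻¹T = [[11, -31], [0, 4]].
M = (C⁻¹T)L⁻¹ = [[1, 4], [2, -3]].

1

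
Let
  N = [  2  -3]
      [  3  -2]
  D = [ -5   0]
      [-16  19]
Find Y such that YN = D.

Y = [[2, -3], [-5, -2]]

Right-multiplying both sides by N⁻¹ gives Y = DN⁻¹.
det N = 5, so N⁻¹ = [[-2/5, 3/5], [-3/5, 2/5]].
Y = DN⁻¹ = [[-5, 0], [-16, 19]] · [[-2/5, 3/5], [-3/5, 2/5]] = [[2, -3], [-5, -2]].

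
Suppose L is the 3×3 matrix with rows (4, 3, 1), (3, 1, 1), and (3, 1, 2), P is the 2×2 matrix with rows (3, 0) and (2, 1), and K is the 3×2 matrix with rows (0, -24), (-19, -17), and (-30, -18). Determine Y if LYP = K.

Y = [[1, -5], [5, -1], [-3, -1]]

Y = L⁻¹KP⁻¹ (apply L⁻¹ on the left and P⁻¹ on the right).
det L = -5, so L⁻¹ = [[-1/5, 1, -2/5], [3/5, -1, 1/5], [0, -1, 1]].
det P = 3; the adjugate gives P⁻¹ = [[1/3, 0], [-2/3, 1]].
L⁻¹K = [[-7, -5], [13, -1], [-11, -1]].
Y = (L⁻¹K)P⁻¹ = [[1, -5], [5, -1], [-3, -1]].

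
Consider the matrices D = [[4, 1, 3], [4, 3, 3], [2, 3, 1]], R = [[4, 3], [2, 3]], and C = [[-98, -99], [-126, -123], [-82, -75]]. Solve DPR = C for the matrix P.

P = D⁻¹CR⁻¹ (apply D⁻¹ on the left and R⁻¹ on the right).
det D = -4; the adjugate gives D⁻¹ = [[3/2, -2, 3/2], [-1/2, 1/2, 0], [-3/2, 5/2, -2]].
R has determinant 6; R⁻¹ = [[1/2, -1/2], [-1/3, 2/3]].
D⁻¹C = [[-18, -15], [-14, -12], [-4, -9]].
P = (D⁻¹C)R⁻¹ = [[-4, -1], [-3, -1], [1, -4]].

P = [[-4, -1], [-3, -1], [1, -4]]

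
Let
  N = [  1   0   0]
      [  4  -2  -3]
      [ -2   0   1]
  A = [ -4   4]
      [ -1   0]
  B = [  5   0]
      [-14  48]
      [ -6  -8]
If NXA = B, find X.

X = N⁻¹BA⁻¹ (apply N⁻¹ on the left and A⁻¹ on the right).
N has determinant -2; N⁻¹ = [[1, 0, 0], [-1, -1/2, -3/2], [2, 0, 1]].
det A = 4, so A⁻¹ = [[0, -1], [1/4, -1]].
N⁻¹B = [[5, 0], [11, -12], [4, -8]].
X = (N⁻¹B)A⁻¹ = [[0, -5], [-3, 1], [-2, 4]].

X = [[0, -5], [-3, 1], [-2, 4]]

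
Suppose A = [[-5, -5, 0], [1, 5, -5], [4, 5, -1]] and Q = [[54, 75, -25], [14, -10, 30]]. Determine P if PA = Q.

P = [[-6, 4, 5], [-4, -6, 0]]

A is on the right of P, so right-multiply by A⁻¹: P = QA⁻¹.
A has determinant -5; A⁻¹ = [[-4, 1, -5], [19/5, -1, 5], [3, -1, 4]].
P = QA⁻¹ = [[54, 75, -25], [14, -10, 30]] · [[-4, 1, -5], [19/5, -1, 5], [3, -1, 4]] = [[-6, 4, 5], [-4, -6, 0]].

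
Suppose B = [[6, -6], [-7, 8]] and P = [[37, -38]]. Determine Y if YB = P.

B is on the right of Y, so right-multiply by B⁻¹: Y = PB⁻¹.
det B = 6, so B⁻¹ = [[4/3, 1], [7/6, 1]].
Y = PB⁻¹ = [[37, -38]] · [[4/3, 1], [7/6, 1]] = [[5, -1]].

Y = [[5, -1]]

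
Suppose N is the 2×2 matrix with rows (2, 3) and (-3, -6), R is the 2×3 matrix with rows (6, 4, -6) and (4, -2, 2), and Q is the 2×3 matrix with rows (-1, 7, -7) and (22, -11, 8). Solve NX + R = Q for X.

X = [[4, -3, 4], [-5, 3, -3]]

NX = Q − R = [[-7, 3, -1], [18, -9, 6]].
Since N multiplies X on the left, X = N⁻¹(Q − R).
det N = -3; the adjugate gives N⁻¹ = [[2, 1], [-1, -2/3]].
X = N⁻¹(Q − R) = [[4, -3, 4], [-5, 3, -3]].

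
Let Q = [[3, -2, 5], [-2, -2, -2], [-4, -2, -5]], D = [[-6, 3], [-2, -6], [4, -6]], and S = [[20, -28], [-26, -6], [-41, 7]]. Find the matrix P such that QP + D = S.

P = [[3, -2], [4, 5], [5, -3]]

QP = S − D = [[26, -31], [-24, 0], [-45, 13]].
Left-multiplying both sides by Q⁻¹ gives P = Q⁻¹(S − D).
Q has determinant 2; Q⁻¹ = [[3, -10, 7], [-1, 5/2, -2], [-2, 7, -5]].
P = Q⁻¹(S − D) = [[3, -2], [4, 5], [5, -3]].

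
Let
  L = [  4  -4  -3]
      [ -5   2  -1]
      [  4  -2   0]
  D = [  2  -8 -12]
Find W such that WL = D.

W = [[2, 6, 6]]

Since L sits to the right of W, W = DL⁻¹.
det L = 2, so L⁻¹ = [[-1, 3, 5], [-2, 6, 19/2], [1, -4, -6]].
W = DL⁻¹ = [[2, -8, -12]] · [[-1, 3, 5], [-2, 6, 19/2], [1, -4, -6]] = [[2, 6, 6]].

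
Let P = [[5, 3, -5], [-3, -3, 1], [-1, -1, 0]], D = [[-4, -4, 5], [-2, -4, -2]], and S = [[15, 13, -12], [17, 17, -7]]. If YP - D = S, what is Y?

Y = [[1, -2, 0], [1, -4, 2]]

YP = S + D = [[11, 9, -7], [15, 13, -9]].
Since P sits to the right of Y, Y = (S + D)P⁻¹.
det P = 2; the adjugate gives P⁻¹ = [[1/2, 5/2, -6], [-1/2, -5/2, 5], [0, 1, -3]].
Y = (S + D)P⁻¹ = [[1, -2, 0], [1, -4, 2]].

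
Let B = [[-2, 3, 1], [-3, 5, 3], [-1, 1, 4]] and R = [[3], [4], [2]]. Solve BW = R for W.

Since B multiplies W on the left, W = B⁻¹R.
B has determinant -5; B⁻¹ = [[-17/5, 11/5, -4/5], [-9/5, 7/5, -3/5], [-2/5, 1/5, 1/5]].
W = B⁻¹R = [[-17/5, 11/5, -4/5], [-9/5, 7/5, -3/5], [-2/5, 1/5, 1/5]] · [[3], [4], [2]] = [[-3], [-1], [0]].

W = [[-3], [-1], [0]]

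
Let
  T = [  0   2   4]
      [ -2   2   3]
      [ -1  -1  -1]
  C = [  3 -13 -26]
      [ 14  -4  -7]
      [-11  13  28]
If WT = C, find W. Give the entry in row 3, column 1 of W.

Right-multiplying both sides by T⁻¹ gives W = CT⁻¹.
det T = 6, so T⁻¹ = [[1/6, -1/3, -1/3], [-5/6, 2/3, -4/3], [2/3, -1/3, 2/3]].
W = CT⁻¹ = [[3, -13, -26], [14, -4, -7], [-11, 13, 28]] · [[1/6, -1/3, -1/3], [-5/6, 2/3, -4/3], [2/3, -1/3, 2/3]] = [[-6, -1, -1], [1, -5, -4], [6, 3, 5]].

6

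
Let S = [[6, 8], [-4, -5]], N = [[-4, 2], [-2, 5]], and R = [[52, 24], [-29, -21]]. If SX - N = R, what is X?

X = [[4, -1], [3, 4]]

SX = R + N = [[48, 26], [-31, -16]].
Since S multiplies X on the left, X = S⁻¹(R + N).
det S = 2, so S⁻¹ = [[-5/2, -4], [2, 3]].
X = S⁻¹(R + N) = [[4, -1], [3, 4]].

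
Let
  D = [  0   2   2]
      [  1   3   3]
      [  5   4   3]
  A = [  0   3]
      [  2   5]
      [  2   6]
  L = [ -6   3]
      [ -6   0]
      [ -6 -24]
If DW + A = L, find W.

W = [[1, -5], [-4, -5], [1, 5]]

DW = L − A = [[-6, 0], [-8, -5], [-8, -30]].
Since D multiplies W on the left, W = D⁻¹(L − A).
D has determinant 2; D⁻¹ = [[-3/2, 1, 0], [6, -5, 1], [-11/2, 5, -1]].
W = D⁻¹(L − A) = [[1, -5], [-4, -5], [1, 5]].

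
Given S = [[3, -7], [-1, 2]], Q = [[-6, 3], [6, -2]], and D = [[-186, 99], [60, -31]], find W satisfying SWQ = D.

Isolating W: multiply by S⁻¹ from the left and Q⁻¹ from the right, so W = S⁻¹DQ⁻¹.
S has determinant -1; S⁻¹ = [[-2, -7], [-1, -3]].
Q has determinant -6; Q⁻¹ = [[1/3, 1/2], [1, 1]].
S⁻¹D = [[-48, 19], [6, -6]].
W = (S⁻¹D)Q⁻¹ = [[3, -5], [-4, -3]].

W = [[3, -5], [-4, -3]]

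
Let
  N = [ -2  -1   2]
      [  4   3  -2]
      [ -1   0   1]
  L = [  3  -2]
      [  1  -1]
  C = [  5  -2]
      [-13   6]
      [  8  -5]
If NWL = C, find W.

W = N⁻¹CL⁻¹ (apply N⁻¹ on the left and L⁻¹ on the right).
N has determinant 2; N⁻¹ = [[3/2, 1/2, -2], [-1, 0, 2], [3/2, 1/2, -1]].
det L = -1, so L⁻¹ = [[1, -2], [1, -3]].
N⁻¹C = [[-15, 10], [11, -8], [-7, 5]].
W = (N⁻¹C)L⁻¹ = [[-5, 0], [3, 2], [-2, -1]].

W = [[-5, 0], [3, 2], [-2, -1]]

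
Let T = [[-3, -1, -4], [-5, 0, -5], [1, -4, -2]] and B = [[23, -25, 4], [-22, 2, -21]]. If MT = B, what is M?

Right-multiplying both sides by T⁻¹ gives M = BT⁻¹.
T has determinant -5; T⁻¹ = [[4, -14/5, -1], [3, -2, -1], [-4, 13/5, 1]].
M = BT⁻¹ = [[23, -25, 4], [-22, 2, -21]] · [[4, -14/5, -1], [3, -2, -1], [-4, 13/5, 1]] = [[1, -4, 6], [2, 3, -1]].

M = [[1, -4, 6], [2, 3, -1]]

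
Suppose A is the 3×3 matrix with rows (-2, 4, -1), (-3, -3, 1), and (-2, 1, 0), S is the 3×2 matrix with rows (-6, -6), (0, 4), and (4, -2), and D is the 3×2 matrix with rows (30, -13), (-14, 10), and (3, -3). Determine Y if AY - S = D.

Y = [[-1, 0], [5, -5], [-2, -1]]

AY = D + S = [[24, -19], [-14, 14], [7, -5]].
A is on the left of Y, so left-multiply by A⁻¹: Y = A⁻¹(D + S).
A has determinant 3; A⁻¹ = [[-1/3, -1/3, 1/3], [-2/3, -2/3, 5/3], [-3, -2, 6]].
Y = A⁻¹(D + S) = [[-1, 0], [5, -5], [-2, -1]].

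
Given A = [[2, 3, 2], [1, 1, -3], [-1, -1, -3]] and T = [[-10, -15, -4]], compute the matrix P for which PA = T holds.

P = [[-5, -1, -1]]

A is on the right of P, so right-multiply by A⁻¹: P = TA⁻¹.
det A = 6, so A⁻¹ = [[-1, 7/6, -11/6], [1, -2/3, 4/3], [0, -1/6, -1/6]].
P = TA⁻¹ = [[-10, -15, -4]] · [[-1, 7/6, -11/6], [1, -2/3, 4/3], [0, -1/6, -1/6]] = [[-5, -1, -1]].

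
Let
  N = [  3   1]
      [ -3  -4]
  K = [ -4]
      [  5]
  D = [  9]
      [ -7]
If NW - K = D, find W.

W = [[2], [-1]]

NW = D + K = [[5], [-2]].
N is on the left of W, so left-multiply by N⁻¹: W = N⁻¹(D + K).
N has determinant -9; N⁻¹ = [[4/9, 1/9], [-1/3, -1/3]].
W = N⁻¹(D + K) = [[2], [-1]].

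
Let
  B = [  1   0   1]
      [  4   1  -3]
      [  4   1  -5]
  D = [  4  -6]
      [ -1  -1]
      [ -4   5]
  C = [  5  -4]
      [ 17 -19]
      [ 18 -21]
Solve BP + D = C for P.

P = [[3, -2], [0, 2], [-2, 4]]

BP = C − D = [[1, 2], [18, -18], [22, -26]].
B is on the left of P, so left-multiply by B⁻¹: P = B⁻¹(C − D).
det B = -2, so B⁻¹ = [[1, -1/2, 1/2], [-4, 9/2, -7/2], [0, 1/2, -1/2]].
P = B⁻¹(C − D) = [[3, -2], [0, 2], [-2, 4]].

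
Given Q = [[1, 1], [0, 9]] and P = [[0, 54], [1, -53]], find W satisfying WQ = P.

Since Q sits to the right of W, W = PQ⁻¹.
det Q = 9, so Q⁻¹ = [[1, -1/9], [0, 1/9]].
W = PQ⁻¹ = [[0, 54], [1, -53]] · [[1, -1/9], [0, 1/9]] = [[0, 6], [1, -6]].

W = [[0, 6], [1, -6]]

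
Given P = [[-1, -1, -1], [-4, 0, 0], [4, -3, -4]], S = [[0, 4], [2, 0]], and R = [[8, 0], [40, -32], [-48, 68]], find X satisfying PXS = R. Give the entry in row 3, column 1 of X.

-3

Left-multiply by P⁻¹ and right-multiply by S⁻¹: X = P⁻¹RS⁻¹.
P has determinant 4; P⁻¹ = [[0, -1/4, 0], [-4, 2, 1], [3, -7/4, -1]].
det S = -8, so S⁻¹ = [[0, 1/2], [1/4, 0]].
P⁻¹R = [[-10, 8], [0, 4], [2, -12]].
X = (P⁻¹R)S⁻¹ = [[2, -5], [1, 0], [-3, 1]].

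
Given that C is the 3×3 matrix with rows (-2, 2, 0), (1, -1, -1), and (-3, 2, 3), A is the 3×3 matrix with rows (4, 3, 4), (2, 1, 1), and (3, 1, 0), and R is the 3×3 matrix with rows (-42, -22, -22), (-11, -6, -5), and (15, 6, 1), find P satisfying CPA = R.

P = C⁻¹RA⁻¹ (apply C⁻¹ on the left and A⁻¹ on the right).
C has determinant 2; C⁻¹ = [[-1/2, -3, -1], [0, -3, -1], [-1/2, -1, 0]].
det A = 1; the adjugate gives A⁻¹ = [[-1, 4, -1], [3, -12, 4], [-1, 5, -2]].
C⁻¹R = [[39, 23, 25], [18, 12, 14], [32, 17, 16]].
P = (C⁻¹R)A⁻¹ = [[5, 5, 3], [4, -2, 2], [3, 4, 4]].

P = [[5, 5, 3], [4, -2, 2], [3, 4, 4]]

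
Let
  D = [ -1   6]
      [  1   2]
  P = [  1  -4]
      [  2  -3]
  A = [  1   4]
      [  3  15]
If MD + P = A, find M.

M = [[1, 1], [2, 3]]

MD = A − P = [[0, 8], [1, 18]].
D is on the right of M, so right-multiply by D⁻¹: M = (A − P)D⁻¹.
det D = -8, so D⁻¹ = [[-1/4, 3/4], [1/8, 1/8]].
M = (A − P)D⁻¹ = [[1, 1], [2, 3]].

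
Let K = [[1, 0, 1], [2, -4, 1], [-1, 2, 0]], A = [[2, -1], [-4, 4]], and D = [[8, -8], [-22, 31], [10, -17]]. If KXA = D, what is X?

Isolating X: multiply by K⁻¹ from the left and A⁻¹ from the right, so X = K⁻¹DA⁻¹.
K has determinant -2; K⁻¹ = [[1, -1, -2], [1/2, -1/2, -1/2], [0, 1, 2]].
det A = 4, so A⁻¹ = [[1, 1/4], [1, 1/2]].
K⁻¹D = [[10, -5], [10, -11], [-2, -3]].
X = (K⁻¹D)A⁻¹ = [[5, 0], [-1, -3], [-5, -2]].

X = [[5, 0], [-1, -3], [-5, -2]]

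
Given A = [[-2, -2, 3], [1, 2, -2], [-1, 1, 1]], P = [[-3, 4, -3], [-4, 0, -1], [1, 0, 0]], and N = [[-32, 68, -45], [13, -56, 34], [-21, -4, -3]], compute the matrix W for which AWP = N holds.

W = A⁻¹NP⁻¹ (apply A⁻¹ on the left and P⁻¹ on the right).
A has determinant -1; A⁻¹ = [[-4, -5, 2], [-1, -1, 1], [-3, -4, 2]].
det P = -4; the adjugate gives P⁻¹ = [[0, 0, 1], [1/4, -3/4, -9/4], [0, -1, -4]].
A⁻¹N = [[21, 0, 4], [-2, -16, 8], [2, 12, -7]].
W = (A⁻¹N)P⁻¹ = [[0, -4, 5], [-4, 4, 2], [3, -2, 3]].

W = [[0, -4, 5], [-4, 4, 2], [3, -2, 3]]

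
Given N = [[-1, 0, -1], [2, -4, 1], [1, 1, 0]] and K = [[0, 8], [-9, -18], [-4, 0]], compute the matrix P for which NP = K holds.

Since N multiplies P on the left, P = N⁻¹K.
N has determinant -5; N⁻¹ = [[1/5, 1/5, 4/5], [-1/5, -1/5, 1/5], [-6/5, -1/5, -4/5]].
P = N⁻¹K = [[1/5, 1/5, 4/5], [-1/5, -1/5, 1/5], [-6/5, -1/5, -4/5]] · [[0, 8], [-9, -18], [-4, 0]] = [[-5, -2], [1, 2], [5, -6]].

P = [[-5, -2], [1, 2], [5, -6]]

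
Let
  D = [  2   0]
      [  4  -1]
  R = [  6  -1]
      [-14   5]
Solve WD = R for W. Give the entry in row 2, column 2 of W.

-5

Since D sits to the right of W, W = RD⁻¹.
det D = -2; the adjugate gives D⁻¹ = [[1/2, 0], [2, -1]].
W = RD⁻¹ = [[6, -1], [-14, 5]] · [[1/2, 0], [2, -1]] = [[1, 1], [3, -5]].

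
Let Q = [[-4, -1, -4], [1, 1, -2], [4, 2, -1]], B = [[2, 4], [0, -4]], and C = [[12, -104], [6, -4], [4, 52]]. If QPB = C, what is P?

Left-multiply by Q⁻¹ and right-multiply by B⁻¹: P = Q⁻¹CB⁻¹.
det Q = 3, so Q⁻¹ = [[1, -3, 2], [-7/3, 20/3, -4], [-2/3, 4/3, -1]].
det B = -8, so B⁻¹ = [[1/2, 1/2], [0, -1/4]].
Q⁻¹C = [[2, 12], [-4, 8], [-4, 12]].
P = (Q⁻¹C)B⁻¹ = [[1, -2], [-2, -4], [-2, -5]].

P = [[1, -2], [-2, -4], [-2, -5]]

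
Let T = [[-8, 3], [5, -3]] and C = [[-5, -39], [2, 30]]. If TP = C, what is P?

Since T multiplies P on the left, P = T⁻¹C.
det T = 9, so T⁻¹ = [[-1/3, -1/3], [-5/9, -8/9]].
P = T⁻¹C = [[-1/3, -1/3], [-5/9, -8/9]] · [[-5, -39], [2, 30]] = [[1, 3], [1, -5]].

P = [[1, 3], [1, -5]]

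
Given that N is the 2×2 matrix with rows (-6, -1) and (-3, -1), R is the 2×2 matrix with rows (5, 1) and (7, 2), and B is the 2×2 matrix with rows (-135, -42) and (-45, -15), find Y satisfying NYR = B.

Y = [[-1, 5], [-2, -5]]

Y = N⁻¹BR⁻¹ (apply N⁻¹ on the left and R⁻¹ on the right).
det N = 3; the adjugate gives N⁻¹ = [[-1/3, 1/3], [1, -2]].
det R = 3, so R⁻¹ = [[2/3, -1/3], [-7/3, 5/3]].
N⁻¹B = [[30, 9], [-45, -12]].
Y = (N⁻¹B)R⁻¹ = [[-1, 5], [-2, -5]].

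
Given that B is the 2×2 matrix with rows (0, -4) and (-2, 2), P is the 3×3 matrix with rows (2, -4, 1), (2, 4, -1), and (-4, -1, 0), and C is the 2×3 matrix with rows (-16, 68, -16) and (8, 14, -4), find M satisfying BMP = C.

M = [[3, -3, 0], [4, 0, 1]]

Left-multiply by B⁻¹ and right-multiply by P⁻¹: M = B⁻¹CP⁻¹.
B has determinant -8; B⁻¹ = [[-1/4, -1/2], [-1/4, 0]].
det P = -4; the adjugate gives P⁻¹ = [[1/4, 1/4, 0], [-1, -1, -1], [-7/2, -9/2, -4]].
B⁻¹C = [[0, -24, 6], [4, -17, 4]].
M = (B⁻¹C)P⁻¹ = [[3, -3, 0], [4, 0, 1]].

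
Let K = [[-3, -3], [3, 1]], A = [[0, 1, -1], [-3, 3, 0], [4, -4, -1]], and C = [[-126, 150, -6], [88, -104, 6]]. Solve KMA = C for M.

M = [[-4, -5, 2], [-4, -1, 4]]

M = K⁻¹CA⁻¹ (apply K⁻¹ on the left and A⁻¹ on the right).
K has determinant 6; K⁻¹ = [[1/6, 1/2], [-1/2, -1/2]].
det A = -3; the adjugate gives A⁻¹ = [[1, -5/3, -1], [1, -4/3, -1], [0, -4/3, -1]].
K⁻¹C = [[23, -27, 2], [19, -23, 0]].
M = (K⁻¹C)A⁻¹ = [[-4, -5, 2], [-4, -1, 4]].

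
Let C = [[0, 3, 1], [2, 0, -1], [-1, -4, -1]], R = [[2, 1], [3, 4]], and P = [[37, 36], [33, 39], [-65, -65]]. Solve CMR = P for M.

M = [[4, 2], [1, 4], [5, -5]]

M = C⁻¹PR⁻¹ (apply C⁻¹ on the left and R⁻¹ on the right).
det C = 1; the adjugate gives C⁻¹ = [[-4, -1, -3], [3, 1, 2], [-8, -3, -6]].
R has determinant 5; R⁻¹ = [[4/5, -1/5], [-3/5, 2/5]].
C⁻¹P = [[14, 12], [14, 17], [-5, -15]].
M = (C⁻¹P)R⁻¹ = [[4, 2], [1, 4], [5, -5]].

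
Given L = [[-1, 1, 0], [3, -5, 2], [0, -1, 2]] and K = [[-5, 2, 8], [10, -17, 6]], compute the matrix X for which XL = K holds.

X = [[2, -1, 5], [2, 4, -1]]

L is on the right of X, so right-multiply by L⁻¹: X = KL⁻¹.
det L = 2, so L⁻¹ = [[-4, -1, 1], [-3, -1, 1], [-3/2, -1/2, 1]].
X = KL⁻¹ = [[-5, 2, 8], [10, -17, 6]] · [[-4, -1, 1], [-3, -1, 1], [-3/2, -1/2, 1]] = [[2, -1, 5], [2, 4, -1]].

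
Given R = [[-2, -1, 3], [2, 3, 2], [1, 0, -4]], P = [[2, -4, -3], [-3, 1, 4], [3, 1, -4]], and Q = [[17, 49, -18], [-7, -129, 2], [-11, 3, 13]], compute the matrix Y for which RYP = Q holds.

Left-multiply by R⁻¹ and right-multiply by P⁻¹: Y = R⁻¹QP⁻¹.
det R = 5; the adjugate gives R⁻¹ = [[-12/5, -4/5, -11/5], [2, 1, 2], [-3/5, -1/5, -4/5]].
det P = 2, so P⁻¹ = [[-4, -19/2, -13/2], [0, 1/2, 1/2], [-3, -7, -5]].
R⁻¹Q = [[-11, -21, 13], [5, -25, -8], [0, -6, 0]].
Y = (R⁻¹Q)P⁻¹ = [[5, 3, -4], [4, -4, -5], [0, -3, -3]].

Y = [[5, 3, -4], [4, -4, -5], [0, -3, -3]]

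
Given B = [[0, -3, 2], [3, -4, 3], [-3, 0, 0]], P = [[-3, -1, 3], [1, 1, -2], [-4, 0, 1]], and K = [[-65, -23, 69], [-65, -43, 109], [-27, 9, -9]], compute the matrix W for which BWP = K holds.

W = [[0, -3, -3], [-5, -4, 0], [5, -5, -1]]

W = B⁻¹KP⁻¹ (apply B⁻¹ on the left and P⁻¹ on the right).
det B = 3, so B⁻¹ = [[0, 0, -1/3], [-3, 2, 2], [-4, 3, 3]].
det P = 2, so P⁻¹ = [[1/2, 1/2, -1/2], [7/2, 9/2, -3/2], [2, 2, -1]].
B⁻¹K = [[9, -3, 3], [11, 1, -7], [-16, -10, 24]].
W = (B⁻¹K)P⁻¹ = [[0, -3, -3], [-5, -4, 0], [5, -5, -1]].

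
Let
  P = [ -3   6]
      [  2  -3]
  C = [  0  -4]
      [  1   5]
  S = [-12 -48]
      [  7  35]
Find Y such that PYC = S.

Y = [[-3, 2], [-2, -1]]

Y = P⁻¹SC⁻¹ (apply P⁻¹ on the left and C⁻¹ on the right).
det P = -3; the adjugate gives P⁻¹ = [[1, 2], [2/3, 1]].
C has determinant 4; C⁻¹ = [[5/4, 1], [-1/4, 0]].
P⁻¹S = [[2, 22], [-1, 3]].
Y = (P⁻¹S)C⁻¹ = [[-3, 2], [-2, -1]].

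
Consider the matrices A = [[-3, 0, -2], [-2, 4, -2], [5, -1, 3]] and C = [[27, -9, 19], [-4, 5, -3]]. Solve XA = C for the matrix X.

X = [[-6, -2, 1], [-1, 1, -1]]

Right-multiplying both sides by A⁻¹ gives X = CA⁻¹.
A has determinant 6; A⁻¹ = [[5/3, 1/3, 4/3], [-2/3, 1/6, -1/3], [-3, -1/2, -2]].
X = CA⁻¹ = [[27, -9, 19], [-4, 5, -3]] · [[5/3, 1/3, 4/3], [-2/3, 1/6, -1/3], [-3, -1/2, -2]] = [[-6, -2, 1], [-1, 1, -1]].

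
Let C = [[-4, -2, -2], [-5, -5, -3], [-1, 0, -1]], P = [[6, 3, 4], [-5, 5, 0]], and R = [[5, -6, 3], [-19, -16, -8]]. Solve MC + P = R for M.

MC = R − P = [[-1, -9, -1], [-14, -21, -8]].
Right-multiplying both sides by C⁻¹ gives M = (R − P)C⁻¹.
det C = -6, so C⁻¹ = [[-5/6, 1/3, 2/3], [1/3, -1/3, 1/3], [5/6, -1/3, -5/3]].
M = (R − P)C⁻¹ = [[-3, 3, -2], [-2, 5, -3]].

M = [[-3, 3, -2], [-2, 5, -3]]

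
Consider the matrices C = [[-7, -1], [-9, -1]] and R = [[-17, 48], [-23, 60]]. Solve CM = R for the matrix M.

Since C multiplies M on the left, M = C⁻¹R.
det C = -2, so C⁻¹ = [[1/2, -1/2], [-9/2, 7/2]].
M = C⁻¹R = [[1/2, -1/2], [-9/2, 7/2]] · [[-17, 48], [-23, 60]] = [[3, -6], [-4, -6]].

M = [[3, -6], [-4, -6]]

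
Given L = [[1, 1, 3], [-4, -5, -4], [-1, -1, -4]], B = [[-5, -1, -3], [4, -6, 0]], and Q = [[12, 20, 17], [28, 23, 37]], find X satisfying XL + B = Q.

X = [[0, -4, -1], [-1, -5, -5]]

XL = Q − B = [[17, 21, 20], [24, 29, 37]].
L is on the right of X, so right-multiply by L⁻¹: X = (Q − B)L⁻¹.
L has determinant 1; L⁻¹ = [[16, 1, 11], [-12, -1, -8], [-1, 0, -1]].
X = (Q − B)L⁻¹ = [[0, -4, -1], [-1, -5, -5]].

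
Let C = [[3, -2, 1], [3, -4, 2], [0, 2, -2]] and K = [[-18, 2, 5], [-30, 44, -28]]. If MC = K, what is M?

M = [[-5, -1, -6], [-4, -6, 6]]

Right-multiplying both sides by C⁻¹ gives M = KC⁻¹.
det C = 6, so C⁻¹ = [[2/3, -1/3, 0], [1, -1, -1/2], [1, -1, -1]].
M = KC⁻¹ = [[-18, 2, 5], [-30, 44, -28]] · [[2/3, -1/3, 0], [1, -1, -1/2], [1, -1, -1]] = [[-5, -1, -6], [-4, -6, 6]].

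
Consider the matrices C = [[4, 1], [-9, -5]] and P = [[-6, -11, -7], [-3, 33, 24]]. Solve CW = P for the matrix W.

Left-multiplying both sides by C⁻¹ gives W = C⁻¹P.
det C = -11; the adjugate gives C⁻¹ = [[5/11, 1/11], [-9/11, -4/11]].
W = C⁻¹P = [[5/11, 1/11], [-9/11, -4/11]] · [[-6, -11, -7], [-3, 33, 24]] = [[-3, -2, -1], [6, -3, -3]].

W = [[-3, -2, -1], [6, -3, -3]]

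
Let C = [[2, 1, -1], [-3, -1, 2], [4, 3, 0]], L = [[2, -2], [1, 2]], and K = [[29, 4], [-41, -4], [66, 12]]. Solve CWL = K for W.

Left-multiply by C⁻¹ and right-multiply by L⁻¹: W = C⁻¹KL⁻¹.
det C = 1, so C⁻¹ = [[-6, -3, 1], [8, 4, -1], [-5, -2, 1]].
det L = 6, so L⁻¹ = [[1/3, 1/3], [-1/6, 1/3]].
C⁻¹K = [[15, 0], [2, 4], [3, 0]].
W = (C⁻¹K)L⁻¹ = [[5, 5], [0, 2], [1, 1]].

W = [[5, 5], [0, 2], [1, 1]]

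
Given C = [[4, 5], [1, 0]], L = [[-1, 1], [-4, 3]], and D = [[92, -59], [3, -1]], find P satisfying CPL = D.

P = [[5, -2], [4, -5]]

Isolating P: multiply by C⁻¹ from the left and L⁻¹ from the right, so P = C⁻¹DL⁻¹.
det C = -5; the adjugate gives C⁻¹ = [[0, 1], [1/5, -4/5]].
det L = 1, so L⁻¹ = [[3, -1], [4, -1]].
C⁻¹D = [[3, -1], [16, -11]].
P = (C⁻¹D)L⁻¹ = [[5, -2], [4, -5]].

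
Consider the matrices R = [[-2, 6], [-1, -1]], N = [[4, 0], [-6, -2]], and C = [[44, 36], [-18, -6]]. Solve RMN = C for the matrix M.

M = [[2, 0], [-2, -3]]

M = R⁻¹CN⁻¹ (apply R⁻¹ on the left and N⁻¹ on the right).
R has determinant 8; R⁻¹ = [[-1/8, -3/4], [1/8, -1/4]].
N has determinant -8; N⁻¹ = [[1/4, 0], [-3/4, -1/2]].
R⁻¹C = [[8, 0], [10, 6]].
M = (R⁻¹C)N⁻¹ = [[2, 0], [-2, -3]].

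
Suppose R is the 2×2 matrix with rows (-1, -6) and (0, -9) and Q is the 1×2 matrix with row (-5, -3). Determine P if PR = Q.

Right-multiplying both sides by R⁻¹ gives P = QR⁻¹.
det R = 9, so R⁻¹ = [[-1, 2/3], [0, -1/9]].
P = QR⁻¹ = [[-5, -3]] · [[-1, 2/3], [0, -1/9]] = [[5, -3]].

P = [[5, -3]]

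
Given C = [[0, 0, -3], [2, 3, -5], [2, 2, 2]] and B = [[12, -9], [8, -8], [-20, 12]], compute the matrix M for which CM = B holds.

Left-multiplying both sides by C⁻¹ gives M = C⁻¹B.
det C = 6, so C⁻¹ = [[8/3, -1, 3/2], [-7/3, 1, -1], [-1/3, 0, 0]].
M = C⁻¹B = [[8/3, -1, 3/2], [-7/3, 1, -1], [-1/3, 0, 0]] · [[12, -9], [8, -8], [-20, 12]] = [[-6, 2], [0, 1], [-4, 3]].

M = [[-6, 2], [0, 1], [-4, 3]]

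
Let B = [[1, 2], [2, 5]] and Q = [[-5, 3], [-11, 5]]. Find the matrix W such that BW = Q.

Since B multiplies W on the left, W = B⁻¹Q.
det B = 1, so B⁻¹ = [[5, -2], [-2, 1]].
W = B⁻¹Q = [[5, -2], [-2, 1]] · [[-5, 3], [-11, 5]] = [[-3, 5], [-1, -1]].

W = [[-3, 5], [-1, -1]]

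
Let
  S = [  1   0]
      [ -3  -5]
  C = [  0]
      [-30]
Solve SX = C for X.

S is on the left of X, so left-multiply by S⁻¹: X = S⁻¹C.
det S = -5, so S⁻¹ = [[1, 0], [-3/5, -1/5]].
X = S⁻¹C = [[1, 0], [-3/5, -1/5]] · [[0], [-30]] = [[0], [6]].

X = [[0], [6]]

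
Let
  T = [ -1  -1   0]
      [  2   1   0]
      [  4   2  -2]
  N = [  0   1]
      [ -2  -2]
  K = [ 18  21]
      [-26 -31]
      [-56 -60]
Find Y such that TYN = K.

Y = [[-2, 4], [-1, 5], [-3, -1]]

Left-multiply by T⁻¹ and right-multiply by N⁻¹: Y = T⁻¹KN⁻¹.
T has determinant -2; T⁻¹ = [[1, 1, 0], [-2, -1, 0], [0, 1, -1/2]].
det N = 2; the adjugate gives N⁻¹ = [[-1, -1/2], [1, 0]].
T⁻¹K = [[-8, -10], [-10, -11], [2, -1]].
Y = (T⁻¹K)N⁻¹ = [[-2, 4], [-1, 5], [-3, -1]].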